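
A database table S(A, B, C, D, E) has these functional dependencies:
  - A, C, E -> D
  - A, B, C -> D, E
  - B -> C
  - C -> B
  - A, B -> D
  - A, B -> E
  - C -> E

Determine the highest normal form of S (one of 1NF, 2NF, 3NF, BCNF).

Candidate keys: {A, B}, {A, C}. Prime attributes: {A, B, C}.
B -> C: {B}⁺ = {B, C, E}, which is not all of the attributes, so the left side is not a superkey — BCNF is violated.
C -> E determines the non-prime attribute {E} from a non-superkey — 3NF is violated.
{B} is a proper subset of the key {A, B}, and {B}⁺ contains the non-prime attribute {E} — a partial dependency, so 2NF is violated.

1NF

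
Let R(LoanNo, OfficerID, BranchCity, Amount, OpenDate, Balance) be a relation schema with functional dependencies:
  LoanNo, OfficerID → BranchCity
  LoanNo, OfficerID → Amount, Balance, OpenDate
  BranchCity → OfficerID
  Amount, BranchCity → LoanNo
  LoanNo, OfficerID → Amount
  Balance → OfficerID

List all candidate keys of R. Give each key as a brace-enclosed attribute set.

{Amount, BranchCity}⁺ = {Amount, Balance, BranchCity, LoanNo, OfficerID, OpenDate}, which is every attribute, so {Amount, BranchCity} is a candidate key.
{Balance, LoanNo}⁺ = {Amount, Balance, BranchCity, LoanNo, OfficerID, OpenDate}, which is every attribute, so {Balance, LoanNo} is a candidate key.
{BranchCity, LoanNo}⁺ = {Amount, Balance, BranchCity, LoanNo, OfficerID, OpenDate}, which is every attribute, so {BranchCity, LoanNo} is a candidate key.
{LoanNo, OfficerID}⁺ = {Amount, Balance, BranchCity, LoanNo, OfficerID, OpenDate}, which is every attribute, so {LoanNo, OfficerID} is a candidate key.
These are minimal and exhaustive — every other superkey contains one of them.

{Amount, BranchCity}, {Balance, LoanNo}, {BranchCity, LoanNo}, {LoanNo, OfficerID}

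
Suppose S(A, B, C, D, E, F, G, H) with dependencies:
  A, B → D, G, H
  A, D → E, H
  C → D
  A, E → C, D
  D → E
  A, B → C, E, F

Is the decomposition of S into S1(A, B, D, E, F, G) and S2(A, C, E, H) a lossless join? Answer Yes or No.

S1 ∩ S2 = {A, E}; its closure under F is {A, C, D, E, H}.
This includes all of S2, so the common attributes are a superkey of S2 — the join is lossless.

Yes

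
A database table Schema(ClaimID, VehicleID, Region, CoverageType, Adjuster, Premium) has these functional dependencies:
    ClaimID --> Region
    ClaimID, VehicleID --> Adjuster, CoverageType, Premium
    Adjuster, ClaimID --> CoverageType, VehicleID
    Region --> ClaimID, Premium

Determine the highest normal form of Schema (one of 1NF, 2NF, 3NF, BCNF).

1NF

Candidate keys: {Adjuster, ClaimID}, {Adjuster, Region}, {ClaimID, VehicleID}, {Region, VehicleID}. Prime attributes: {Adjuster, ClaimID, Region, VehicleID}.
For ClaimID --> Region we have {ClaimID}⁺ = {ClaimID, Premium, Region}; {ClaimID} is not a superkey, so BCNF fails.
Region --> ClaimID, Premium has non-prime {Premium} on the right and a non-superkey on the left, so 3NF fails.
The proper key subset {ClaimID} of {Adjuster, ClaimID} determines non-prime {Premium}, so the relation is not even in 2NF.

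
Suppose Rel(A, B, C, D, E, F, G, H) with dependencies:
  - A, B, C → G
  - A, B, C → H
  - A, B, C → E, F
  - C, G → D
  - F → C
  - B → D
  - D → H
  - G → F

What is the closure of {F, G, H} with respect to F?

{C, D, F, G, H}

Start with {F, G, H}.
F → C applies; add {C} → now {C, F, G, H}.
C, G → D applies; add {D} → now {C, D, F, G, H}.
No further FD applies.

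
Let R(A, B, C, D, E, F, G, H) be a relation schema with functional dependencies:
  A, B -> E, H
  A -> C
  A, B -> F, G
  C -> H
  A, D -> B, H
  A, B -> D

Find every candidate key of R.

No FD produces {A}, so it must be in every candidate key.
Closure of {A, B} is {A, B, C, D, E, F, G, H}, the whole schema; {A, B} is a candidate key.
Closure of {A, D} is {A, B, C, D, E, F, G, H}, the whole schema; {A, D} is a candidate key.
No proper subset of any of these is a key, and no other minimal superkey exists.

{A, B}, {A, D}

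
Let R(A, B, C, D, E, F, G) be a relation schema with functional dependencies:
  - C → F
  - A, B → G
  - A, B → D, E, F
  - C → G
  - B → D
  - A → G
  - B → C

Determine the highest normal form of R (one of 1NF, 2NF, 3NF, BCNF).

1NF

Candidate key: {A, B}. Prime attributes: {A, B}.
For C → F we have {C}⁺ = {C, F, G}; {C} is not a superkey, so BCNF fails.
Because {F} is non-prime and the left side of C → F is not a superkey, the relation is not in 3NF.
Since {A} ⊂ {A, B} and {A}⁺ ⊇ {G} with {G} non-prime, there is a partial dependency; 2NF fails.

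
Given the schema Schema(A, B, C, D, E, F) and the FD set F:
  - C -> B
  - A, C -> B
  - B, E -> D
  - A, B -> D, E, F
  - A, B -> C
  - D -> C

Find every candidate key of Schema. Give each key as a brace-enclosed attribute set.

{A, B}, {A, C}, {A, D}

Attributes never on any right-hand side: {A} — every candidate key must contain it.
{A, B}⁺ = {A, B, C, D, E, F}, which is every attribute, so {A, B} is a candidate key.
{A, C}⁺ = {A, B, C, D, E, F}, which is every attribute, so {A, C} is a candidate key.
{A, D}⁺ = {A, B, C, D, E, F}, which is every attribute, so {A, D} is a candidate key.
No proper subset of any of these is a key, and no other minimal superkey exists.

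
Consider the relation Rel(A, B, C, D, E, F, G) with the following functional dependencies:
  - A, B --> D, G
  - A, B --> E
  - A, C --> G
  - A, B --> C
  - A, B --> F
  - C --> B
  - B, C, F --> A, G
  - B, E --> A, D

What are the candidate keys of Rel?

Closure of {A, B} is {A, B, C, D, E, F, G}, the whole schema; {A, B} is a candidate key.
Closure of {A, C} is {A, B, C, D, E, F, G}, the whole schema; {A, C} is a candidate key.
Closure of {B, E} is {A, B, C, D, E, F, G}, the whole schema; {B, E} is a candidate key.
Closure of {C, E} is {A, B, C, D, E, F, G}, the whole schema; {C, E} is a candidate key.
Closure of {C, F} is {A, B, C, D, E, F, G}, the whole schema; {C, F} is a candidate key.
These are minimal and exhaustive — every other superkey contains one of them.

{A, B}, {A, C}, {B, E}, {C, E}, {C, F}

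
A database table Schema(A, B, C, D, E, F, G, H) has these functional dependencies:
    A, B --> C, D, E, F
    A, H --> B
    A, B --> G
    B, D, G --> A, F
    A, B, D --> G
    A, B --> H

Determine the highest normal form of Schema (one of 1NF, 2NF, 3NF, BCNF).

Candidate keys: {A, B}, {A, H}, {B, D, G}. Prime attributes: {A, B, D, G, H}.
The left-hand side of every FD is a superkey, so BCNF is satisfied.

BCNF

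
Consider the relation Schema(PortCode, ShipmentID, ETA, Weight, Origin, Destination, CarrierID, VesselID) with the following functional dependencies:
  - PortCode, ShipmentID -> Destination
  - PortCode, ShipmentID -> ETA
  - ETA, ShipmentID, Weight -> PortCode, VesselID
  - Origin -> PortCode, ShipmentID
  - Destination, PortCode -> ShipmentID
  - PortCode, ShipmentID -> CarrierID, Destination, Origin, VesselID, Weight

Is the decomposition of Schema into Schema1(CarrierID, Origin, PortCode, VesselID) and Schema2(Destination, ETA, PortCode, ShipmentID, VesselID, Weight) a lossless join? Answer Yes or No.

No

The shared attributes are {PortCode, VesselID} and {PortCode, VesselID}⁺ = {PortCode, VesselID}.
Schema1 ⊄ {PortCode, VesselID} and Schema2 ⊄ {PortCode, VesselID}, so the split is lossy.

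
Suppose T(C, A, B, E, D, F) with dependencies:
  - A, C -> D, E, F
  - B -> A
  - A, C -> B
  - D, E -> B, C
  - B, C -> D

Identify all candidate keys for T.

{A, C} is a candidate key since {A, C}⁺ = {A, B, C, D, E, F} covers every attribute.
{B, C} is a candidate key since {B, C}⁺ = {A, B, C, D, E, F} covers every attribute.
{D, E} is a candidate key since {D, E}⁺ = {A, B, C, D, E, F} covers every attribute.
Any other superkey properly contains one of these, so there are no further candidate keys.

{A, C}, {B, C}, {D, E}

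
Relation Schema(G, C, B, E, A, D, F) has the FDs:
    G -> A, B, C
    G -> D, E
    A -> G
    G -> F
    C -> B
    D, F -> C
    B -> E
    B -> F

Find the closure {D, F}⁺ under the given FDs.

Start with {D, F}.
D, F -> C applies; add {C} → now {C, D, F}.
C -> B applies; add {B} → now {B, C, D, F}.
B -> E applies; add {E} → now {B, C, D, E, F}.
No further FD applies.

{B, C, D, E, F}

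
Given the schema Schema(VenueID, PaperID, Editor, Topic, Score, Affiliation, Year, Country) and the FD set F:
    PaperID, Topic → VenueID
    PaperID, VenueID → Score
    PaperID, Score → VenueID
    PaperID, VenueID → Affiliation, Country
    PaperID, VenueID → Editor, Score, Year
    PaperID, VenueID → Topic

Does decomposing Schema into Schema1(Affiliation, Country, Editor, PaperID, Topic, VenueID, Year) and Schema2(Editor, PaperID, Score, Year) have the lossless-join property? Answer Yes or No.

No

Common attributes: {Editor, PaperID, Year}; their closure is {Editor, PaperID, Year}.
Schema1 ⊄ {Editor, PaperID, Year} and Schema2 ⊄ {Editor, PaperID, Year}, so the split is lossy.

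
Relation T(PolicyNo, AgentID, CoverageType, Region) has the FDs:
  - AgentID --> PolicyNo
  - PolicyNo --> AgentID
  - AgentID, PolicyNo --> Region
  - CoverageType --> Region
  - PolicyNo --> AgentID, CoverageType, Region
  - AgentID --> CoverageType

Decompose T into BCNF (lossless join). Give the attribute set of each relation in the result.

{AgentID, CoverageType, PolicyNo}; {CoverageType, Region}

Candidate keys of the original relation: {AgentID}, {PolicyNo}.
In {AgentID, CoverageType, PolicyNo, Region}, {CoverageType} is not a superkey ({CoverageType}⁺ restricted to this set is {CoverageType, Region}), so split on CoverageType --> Region into {CoverageType, Region} and {AgentID, CoverageType, PolicyNo}.
{CoverageType, Region} has no BCNF violation.
{AgentID, CoverageType, PolicyNo} has no BCNF violation.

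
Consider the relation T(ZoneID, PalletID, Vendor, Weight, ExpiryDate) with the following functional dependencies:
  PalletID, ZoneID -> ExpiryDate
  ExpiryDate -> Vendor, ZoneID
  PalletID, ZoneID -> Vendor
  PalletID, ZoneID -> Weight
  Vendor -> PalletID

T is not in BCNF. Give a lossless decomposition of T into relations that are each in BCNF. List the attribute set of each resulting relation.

Candidate keys of the original relation: {ExpiryDate}, {PalletID, ZoneID}, {Vendor, ZoneID}.
Within {ExpiryDate, PalletID, Vendor, Weight, ZoneID}: {Vendor}⁺ ∩ {ExpiryDate, PalletID, Vendor, Weight, ZoneID} = {PalletID, Vendor}, not the whole set, so Vendor -> PalletID violates BCNF; decompose into {PalletID, Vendor} and {ExpiryDate, Vendor, Weight, ZoneID}.
{PalletID, Vendor} is in BCNF.
{ExpiryDate, Vendor, Weight, ZoneID} is in BCNF.

{ExpiryDate, Vendor, Weight, ZoneID}; {PalletID, Vendor}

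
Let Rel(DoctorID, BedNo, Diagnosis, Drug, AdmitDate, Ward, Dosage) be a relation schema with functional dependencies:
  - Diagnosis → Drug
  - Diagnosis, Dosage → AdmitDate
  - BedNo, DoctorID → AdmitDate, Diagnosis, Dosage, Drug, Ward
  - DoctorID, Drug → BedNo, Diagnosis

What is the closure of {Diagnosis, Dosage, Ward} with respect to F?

{AdmitDate, Diagnosis, Dosage, Drug, Ward}

Start with {Diagnosis, Dosage, Ward}.
Diagnosis → Drug applies; add {Drug} → now {Diagnosis, Dosage, Drug, Ward}.
Diagnosis, Dosage → AdmitDate applies; add {AdmitDate} → now {AdmitDate, Diagnosis, Dosage, Drug, Ward}.
No further FD applies.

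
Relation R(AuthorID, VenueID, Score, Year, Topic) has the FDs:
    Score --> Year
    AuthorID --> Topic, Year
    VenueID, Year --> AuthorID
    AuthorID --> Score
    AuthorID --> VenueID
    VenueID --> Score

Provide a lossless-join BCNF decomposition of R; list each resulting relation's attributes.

{AuthorID, Score, Topic, VenueID}; {Score, Year}

Candidate keys of the original relation: {AuthorID}, {VenueID}.
In {AuthorID, Score, Topic, VenueID, Year}, {Score} is not a superkey ({Score}⁺ restricted to this set is {Score, Year}), so split on Score --> Year into {Score, Year} and {AuthorID, Score, Topic, VenueID}.
{Score, Year} is in BCNF.
{AuthorID, Score, Topic, VenueID} is in BCNF.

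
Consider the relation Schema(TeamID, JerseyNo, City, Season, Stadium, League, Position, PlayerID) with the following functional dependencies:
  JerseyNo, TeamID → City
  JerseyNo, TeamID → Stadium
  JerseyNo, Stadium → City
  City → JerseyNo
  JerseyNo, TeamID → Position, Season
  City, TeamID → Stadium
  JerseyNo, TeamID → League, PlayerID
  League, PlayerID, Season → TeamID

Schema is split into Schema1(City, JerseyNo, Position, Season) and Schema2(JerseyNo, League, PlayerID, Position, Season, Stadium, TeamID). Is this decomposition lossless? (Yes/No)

No

The shared attributes are {JerseyNo, Position, Season} and {JerseyNo, Position, Season}⁺ = {JerseyNo, Position, Season}.
Neither Schema1 nor Schema2 is contained in that closure, so the decomposition is lossy.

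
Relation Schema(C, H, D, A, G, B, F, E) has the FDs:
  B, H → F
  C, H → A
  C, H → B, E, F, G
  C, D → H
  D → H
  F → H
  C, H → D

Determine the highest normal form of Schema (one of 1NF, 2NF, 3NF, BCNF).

Candidate keys: {C, D}, {C, F}, {C, H}. Prime attributes: {C, D, F, H}.
B, H → F: {B, H}⁺ = {B, F, H}, which is not all of the attributes, so the left side is not a superkey — BCNF is violated.
Since {F} ⊆ prime attributes and every other non-superkey FD also has a prime right side, the schema is in 3NF.

3NF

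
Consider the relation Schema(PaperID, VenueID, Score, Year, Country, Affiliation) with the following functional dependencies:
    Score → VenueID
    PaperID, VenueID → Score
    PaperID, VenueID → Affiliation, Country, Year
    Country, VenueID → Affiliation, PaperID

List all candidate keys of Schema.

{Country, Score}⁺ = {Affiliation, Country, PaperID, Score, VenueID, Year} — all of the relation — so {Country, Score} is a candidate key.
{Country, VenueID}⁺ = {Affiliation, Country, PaperID, Score, VenueID, Year} — all of the relation — so {Country, VenueID} is a candidate key.
{PaperID, Score}⁺ = {Affiliation, Country, PaperID, Score, VenueID, Year} — all of the relation — so {PaperID, Score} is a candidate key.
{PaperID, VenueID}⁺ = {Affiliation, Country, PaperID, Score, VenueID, Year} — all of the relation — so {PaperID, VenueID} is a candidate key.
No proper subset of any of these is a key, and no other minimal superkey exists.

{Country, Score}, {Country, VenueID}, {PaperID, Score}, {PaperID, VenueID}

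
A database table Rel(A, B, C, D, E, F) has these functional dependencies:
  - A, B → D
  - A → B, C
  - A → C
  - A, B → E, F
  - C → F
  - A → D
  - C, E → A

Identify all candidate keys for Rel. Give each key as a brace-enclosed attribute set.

{A}⁺ = {A, B, C, D, E, F}, which is every attribute, so {A} is a candidate key.
{C, E}⁺ = {A, B, C, D, E, F}, which is every attribute, so {C, E} is a candidate key.
No proper subset of any of these is a key, and no other minimal superkey exists.

{A}, {C, E}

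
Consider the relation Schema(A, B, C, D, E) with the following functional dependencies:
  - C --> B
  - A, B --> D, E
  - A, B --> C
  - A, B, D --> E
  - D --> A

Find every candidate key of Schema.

{A, B}, {A, C}, {B, D}, {C, D}

{A, B} is a candidate key since {A, B}⁺ = {A, B, C, D, E} covers every attribute.
{A, C} is a candidate key since {A, C}⁺ = {A, B, C, D, E} covers every attribute.
{B, D} is a candidate key since {B, D}⁺ = {A, B, C, D, E} covers every attribute.
{C, D} is a candidate key since {C, D}⁺ = {A, B, C, D, E} covers every attribute.
Any other superkey properly contains one of these, so there are no further candidate keys.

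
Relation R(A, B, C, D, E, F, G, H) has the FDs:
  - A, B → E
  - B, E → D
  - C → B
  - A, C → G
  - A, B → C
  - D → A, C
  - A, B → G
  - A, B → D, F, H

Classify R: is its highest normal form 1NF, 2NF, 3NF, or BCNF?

3NF

Candidate keys: {A, B}, {A, C}, {B, E}, {C, E}, {D}. Prime attributes: {A, B, C, D, E}.
For C → B we have {C}⁺ = {B, C}; {C} is not a superkey, so BCNF fails.
Its right-hand attributes {B} are all prime, as are those of every other non-superkey FD — the relation is in 3NF.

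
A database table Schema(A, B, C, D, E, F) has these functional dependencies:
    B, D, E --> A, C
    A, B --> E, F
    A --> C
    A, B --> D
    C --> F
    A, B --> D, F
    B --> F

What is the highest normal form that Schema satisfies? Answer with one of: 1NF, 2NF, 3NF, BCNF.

1NF

Candidate keys: {A, B}, {B, D, E}. Prime attributes: {A, B, D, E}.
A --> C: {A}⁺ = {A, C, F}, which is not all of the attributes, so the left side is not a superkey — BCNF is violated.
A --> C determines the non-prime attribute {C} from a non-superkey — 3NF is violated.
{A} is a proper subset of the key {A, B}, and {A}⁺ contains the non-prime attributes {C, F} — a partial dependency, so 2NF is violated.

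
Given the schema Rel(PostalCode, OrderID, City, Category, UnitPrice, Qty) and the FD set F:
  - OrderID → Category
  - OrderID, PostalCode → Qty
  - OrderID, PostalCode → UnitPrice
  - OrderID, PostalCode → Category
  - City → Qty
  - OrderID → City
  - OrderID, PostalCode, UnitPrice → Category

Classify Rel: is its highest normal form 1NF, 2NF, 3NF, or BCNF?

Candidate key: {OrderID, PostalCode}. Prime attributes: {OrderID, PostalCode}.
OrderID → Category breaks BCNF: {OrderID}⁺ = {Category, City, OrderID, Qty}, so {OrderID} is not a superkey.
Because {Category} is non-prime and the left side of OrderID → Category is not a superkey, the relation is not in 3NF.
The proper key subset {OrderID} of {OrderID, PostalCode} determines non-prime {Category, City, Qty}, so the relation is not even in 2NF.

1NF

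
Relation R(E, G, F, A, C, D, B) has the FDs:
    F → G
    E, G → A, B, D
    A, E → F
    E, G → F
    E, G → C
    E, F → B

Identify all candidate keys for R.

{A, E}, {E, F}, {E, G}

Attributes never on any right-hand side: {E} — every candidate key must contain it.
{A, E}⁺ = {A, B, C, D, E, F, G}, which is every attribute, so {A, E} is a candidate key.
{E, F}⁺ = {A, B, C, D, E, F, G}, which is every attribute, so {E, F} is a candidate key.
{E, G}⁺ = {A, B, C, D, E, F, G}, which is every attribute, so {E, G} is a candidate key.
No proper subset of any of these is a key, and no other minimal superkey exists.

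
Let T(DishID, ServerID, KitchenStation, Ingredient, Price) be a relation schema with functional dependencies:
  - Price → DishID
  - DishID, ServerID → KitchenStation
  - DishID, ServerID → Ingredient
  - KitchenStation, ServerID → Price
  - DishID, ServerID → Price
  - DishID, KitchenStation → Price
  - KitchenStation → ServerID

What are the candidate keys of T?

{KitchenStation}⁺ = {DishID, Ingredient, KitchenStation, Price, ServerID} — all of the relation — so {KitchenStation} is a candidate key.
{DishID, ServerID}⁺ = {DishID, Ingredient, KitchenStation, Price, ServerID} — all of the relation — so {DishID, ServerID} is a candidate key.
{Price, ServerID}⁺ = {DishID, Ingredient, KitchenStation, Price, ServerID} — all of the relation — so {Price, ServerID} is a candidate key.
These are minimal and exhaustive — every other superkey contains one of them.

{DishID, ServerID}, {KitchenStation}, {Price, ServerID}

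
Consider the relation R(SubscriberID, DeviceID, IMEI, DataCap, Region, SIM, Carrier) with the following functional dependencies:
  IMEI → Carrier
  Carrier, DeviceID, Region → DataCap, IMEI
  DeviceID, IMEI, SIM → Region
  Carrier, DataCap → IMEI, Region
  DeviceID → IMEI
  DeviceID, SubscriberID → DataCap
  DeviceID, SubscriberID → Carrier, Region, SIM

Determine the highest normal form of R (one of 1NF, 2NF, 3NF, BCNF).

Candidate key: {DeviceID, SubscriberID}. Prime attributes: {DeviceID, SubscriberID}.
IMEI → Carrier breaks BCNF: {IMEI}⁺ = {Carrier, IMEI}, so {IMEI} is not a superkey.
IMEI → Carrier has non-prime {Carrier} on the right and a non-superkey on the left, so 3NF fails.
The proper key subset {DeviceID} of {DeviceID, SubscriberID} determines non-prime {Carrier, IMEI}, so the relation is not even in 2NF.

1NF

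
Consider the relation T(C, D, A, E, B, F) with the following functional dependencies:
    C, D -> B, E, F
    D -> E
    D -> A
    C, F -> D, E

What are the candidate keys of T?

Attributes never on any right-hand side: {C} — every candidate key must contain it.
{C, D} is a candidate key since {C, D}⁺ = {A, B, C, D, E, F} covers every attribute.
{C, F} is a candidate key since {C, F}⁺ = {A, B, C, D, E, F} covers every attribute.
These are minimal and exhaustive — every other superkey contains one of them.

{C, D}, {C, F}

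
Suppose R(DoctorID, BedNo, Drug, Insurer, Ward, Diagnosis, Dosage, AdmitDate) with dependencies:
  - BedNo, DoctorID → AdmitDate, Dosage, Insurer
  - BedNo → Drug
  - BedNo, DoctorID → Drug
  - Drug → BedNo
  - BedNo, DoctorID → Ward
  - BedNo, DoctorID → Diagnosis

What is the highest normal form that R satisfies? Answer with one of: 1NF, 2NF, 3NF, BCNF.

Candidate keys: {BedNo, DoctorID}, {DoctorID, Drug}. Prime attributes: {BedNo, DoctorID, Drug}.
For BedNo → Drug we have {BedNo}⁺ = {BedNo, Drug}; {BedNo} is not a superkey, so BCNF fails.
But every attribute on its right side ({Drug}) is prime, and the same holds for every other non-superkey FD, so 3NF still holds.

3NF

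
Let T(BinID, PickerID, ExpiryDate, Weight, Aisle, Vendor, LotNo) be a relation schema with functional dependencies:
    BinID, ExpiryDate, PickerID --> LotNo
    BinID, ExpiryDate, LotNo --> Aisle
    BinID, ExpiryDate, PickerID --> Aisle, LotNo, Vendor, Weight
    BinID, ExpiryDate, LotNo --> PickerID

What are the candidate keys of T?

Attributes never on any right-hand side: {BinID, ExpiryDate} — every candidate key must contain all of them.
{BinID, ExpiryDate, LotNo}⁺ = {Aisle, BinID, ExpiryDate, LotNo, PickerID, Vendor, Weight} — all of the relation — so {BinID, ExpiryDate, LotNo} is a candidate key.
{BinID, ExpiryDate, PickerID}⁺ = {Aisle, BinID, ExpiryDate, LotNo, PickerID, Vendor, Weight} — all of the relation — so {BinID, ExpiryDate, PickerID} is a candidate key.
Any other superkey properly contains one of these, so there are no further candidate keys.

{BinID, ExpiryDate, LotNo}, {BinID, ExpiryDate, PickerID}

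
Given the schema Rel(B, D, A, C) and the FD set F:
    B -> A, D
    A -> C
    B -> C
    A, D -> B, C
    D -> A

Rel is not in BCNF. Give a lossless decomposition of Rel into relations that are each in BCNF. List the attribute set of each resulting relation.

Candidate keys of the original relation: {B}, {D}.
{A, B, C, D}: {A} determines {A, C} here but is not a superkey — split on A -> C, giving {A, C} and {A, B, D}.
{A, C} is in BCNF.
{A, B, D} is in BCNF.

{A, B, D}; {A, C}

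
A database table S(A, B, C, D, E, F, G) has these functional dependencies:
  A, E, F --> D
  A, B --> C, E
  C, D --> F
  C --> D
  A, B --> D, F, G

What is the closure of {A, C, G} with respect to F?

{A, C, D, F, G}

Start with {A, C, G}.
C --> D applies; add {D} → now {A, C, D, G}.
C, D --> F applies; add {F} → now {A, C, D, F, G}.
No further FD applies.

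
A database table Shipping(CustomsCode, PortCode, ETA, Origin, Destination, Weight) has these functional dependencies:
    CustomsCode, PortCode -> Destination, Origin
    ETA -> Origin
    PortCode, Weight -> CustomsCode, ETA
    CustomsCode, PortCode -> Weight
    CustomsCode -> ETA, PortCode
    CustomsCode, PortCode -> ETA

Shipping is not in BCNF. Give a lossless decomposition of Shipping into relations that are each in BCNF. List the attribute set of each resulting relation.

{CustomsCode, Destination, ETA, PortCode, Weight}; {ETA, Origin}

Candidate keys of the original relation: {CustomsCode}, {PortCode, Weight}.
Within {CustomsCode, Destination, ETA, Origin, PortCode, Weight}: {ETA}⁺ ∩ {CustomsCode, Destination, ETA, Origin, PortCode, Weight} = {ETA, Origin}, not the whole set, so ETA -> Origin violates BCNF; decompose into {ETA, Origin} and {CustomsCode, Destination, ETA, PortCode, Weight}.
{ETA, Origin}: every determinant is a superkey — BCNF.
{CustomsCode, Destination, ETA, PortCode, Weight}: every determinant is a superkey — BCNF.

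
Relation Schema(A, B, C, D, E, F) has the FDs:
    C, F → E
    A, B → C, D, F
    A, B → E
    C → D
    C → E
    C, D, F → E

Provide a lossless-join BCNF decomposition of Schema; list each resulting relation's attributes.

Candidate key of the original relation: {A, B}.
Within {A, B, C, D, E, F}: {C, F}⁺ ∩ {A, B, C, D, E, F} = {C, D, E, F}, not the whole set, so C, F → D, E violates BCNF; decompose into {C, D, E, F} and {A, B, C, F}.
Within {C, D, E, F}: {C}⁺ ∩ {C, D, E, F} = {C, D, E}, not the whole set, so C → D, E violates BCNF; decompose into {C, D, E} and {C, F}.
{C, D, E} is in BCNF.
{C, F} is in BCNF.
{A, B, C, F} is in BCNF.

{A, B, C, F}; {C, D, E}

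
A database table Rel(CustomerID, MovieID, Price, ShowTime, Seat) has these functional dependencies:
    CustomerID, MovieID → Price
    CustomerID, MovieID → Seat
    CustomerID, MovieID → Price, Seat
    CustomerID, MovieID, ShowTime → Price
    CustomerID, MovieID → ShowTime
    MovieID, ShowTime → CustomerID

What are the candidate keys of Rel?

{MovieID} never appears on the right of any FD, so every key must include it.
{CustomerID, MovieID}⁺ = {CustomerID, MovieID, Price, Seat, ShowTime}, which is every attribute, so {CustomerID, MovieID} is a candidate key.
{MovieID, ShowTime}⁺ = {CustomerID, MovieID, Price, Seat, ShowTime}, which is every attribute, so {MovieID, ShowTime} is a candidate key.
No proper subset of any of these is a key, and no other minimal superkey exists.

{CustomerID, MovieID}, {MovieID, ShowTime}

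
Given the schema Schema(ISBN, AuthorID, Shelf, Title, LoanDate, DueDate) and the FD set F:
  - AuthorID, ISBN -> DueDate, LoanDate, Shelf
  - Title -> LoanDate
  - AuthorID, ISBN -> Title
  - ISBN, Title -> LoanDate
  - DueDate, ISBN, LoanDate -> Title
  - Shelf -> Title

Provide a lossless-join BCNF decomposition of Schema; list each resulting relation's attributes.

Candidate key of the original relation: {AuthorID, ISBN}.
In {AuthorID, DueDate, ISBN, LoanDate, Shelf, Title}, {Title} is not a superkey ({Title}⁺ restricted to this set is {LoanDate, Title}), so split on Title -> LoanDate into {LoanDate, Title} and {AuthorID, DueDate, ISBN, Shelf, Title}.
{LoanDate, Title} has no BCNF violation.
In {AuthorID, DueDate, ISBN, Shelf, Title}, {Shelf} is not a superkey ({Shelf}⁺ restricted to this set is {Shelf, Title}), so split on Shelf -> Title into {Shelf, Title} and {AuthorID, DueDate, ISBN, Shelf}.
{Shelf, Title} has no BCNF violation.
{AuthorID, DueDate, ISBN, Shelf} has no BCNF violation.

{AuthorID, DueDate, ISBN, Shelf}; {LoanDate, Title}; {Shelf, Title}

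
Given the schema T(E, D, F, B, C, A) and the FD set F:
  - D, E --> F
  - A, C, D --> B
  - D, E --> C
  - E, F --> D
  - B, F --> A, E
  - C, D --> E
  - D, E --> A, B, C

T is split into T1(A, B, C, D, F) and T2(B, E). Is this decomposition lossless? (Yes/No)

Common attributes: {B}; their closure is {B}.
The closure covers neither T1 nor T2 entirely; the join is not lossless.

No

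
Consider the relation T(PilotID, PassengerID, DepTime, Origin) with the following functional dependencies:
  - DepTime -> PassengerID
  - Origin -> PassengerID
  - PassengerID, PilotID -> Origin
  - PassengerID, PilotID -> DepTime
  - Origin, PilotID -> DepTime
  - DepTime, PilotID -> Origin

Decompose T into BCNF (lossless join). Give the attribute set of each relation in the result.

Candidate keys of the original relation: {DepTime, PilotID}, {Origin, PilotID}, {PassengerID, PilotID}.
Within {DepTime, Origin, PassengerID, PilotID}: {DepTime}⁺ ∩ {DepTime, Origin, PassengerID, PilotID} = {DepTime, PassengerID}, not the whole set, so DepTime -> PassengerID violates BCNF; decompose into {DepTime, PassengerID} and {DepTime, Origin, PilotID}.
{DepTime, PassengerID} is in BCNF.
{DepTime, Origin, PilotID} is in BCNF.

{DepTime, Origin, PilotID}; {DepTime, PassengerID}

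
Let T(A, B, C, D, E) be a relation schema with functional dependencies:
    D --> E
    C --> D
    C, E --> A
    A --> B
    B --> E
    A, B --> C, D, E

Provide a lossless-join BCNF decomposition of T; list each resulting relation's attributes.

{A, B, C, D}; {D, E}

Candidate keys of the original relation: {A}, {C}.
Within {A, B, C, D, E}: {D}⁺ ∩ {A, B, C, D, E} = {D, E}, not the whole set, so D --> E violates BCNF; decompose into {D, E} and {A, B, C, D}.
{D, E}: every determinant is a superkey — BCNF.
{A, B, C, D}: every determinant is a superkey — BCNF.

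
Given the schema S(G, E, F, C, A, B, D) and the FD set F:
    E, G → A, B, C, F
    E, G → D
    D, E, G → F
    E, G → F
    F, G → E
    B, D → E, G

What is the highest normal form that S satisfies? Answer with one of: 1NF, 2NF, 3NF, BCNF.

BCNF

Candidate keys: {B, D}, {E, G}, {F, G}. Prime attributes: {B, D, E, F, G}.
Every FD has a superkey on the left, so the relation is in BCNF.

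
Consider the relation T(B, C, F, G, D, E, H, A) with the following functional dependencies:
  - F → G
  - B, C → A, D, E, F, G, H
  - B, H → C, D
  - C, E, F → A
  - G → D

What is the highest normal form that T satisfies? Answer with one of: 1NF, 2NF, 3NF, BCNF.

Candidate keys: {B, C}, {B, H}. Prime attributes: {B, C, H}.
F → G breaks BCNF: {F}⁺ = {D, F, G}, so {F} is not a superkey.
F → G has non-prime {G} on the right and a non-superkey on the left, so 3NF fails.
No proper subset of a key has a non-prime attribute in its closure, so there is no partial dependency; 2NF holds.

2NF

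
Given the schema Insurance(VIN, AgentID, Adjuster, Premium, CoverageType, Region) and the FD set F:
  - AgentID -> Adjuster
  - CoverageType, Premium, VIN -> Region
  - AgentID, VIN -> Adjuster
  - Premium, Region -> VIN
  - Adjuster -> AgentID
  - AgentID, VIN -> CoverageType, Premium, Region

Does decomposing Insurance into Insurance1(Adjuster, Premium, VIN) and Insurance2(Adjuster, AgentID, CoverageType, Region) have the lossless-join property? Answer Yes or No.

The shared attributes are {Adjuster} and {Adjuster}⁺ = {Adjuster, AgentID}.
Neither Insurance1 nor Insurance2 is contained in that closure, so the decomposition is lossy.

No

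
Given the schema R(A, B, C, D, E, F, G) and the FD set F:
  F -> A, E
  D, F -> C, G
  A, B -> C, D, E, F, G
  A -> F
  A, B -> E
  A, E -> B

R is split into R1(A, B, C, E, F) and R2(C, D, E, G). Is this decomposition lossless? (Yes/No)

No

The shared attributes are {C, E} and {C, E}⁺ = {C, E}.
Neither R1 nor R2 is contained in that closure, so the decomposition is lossy.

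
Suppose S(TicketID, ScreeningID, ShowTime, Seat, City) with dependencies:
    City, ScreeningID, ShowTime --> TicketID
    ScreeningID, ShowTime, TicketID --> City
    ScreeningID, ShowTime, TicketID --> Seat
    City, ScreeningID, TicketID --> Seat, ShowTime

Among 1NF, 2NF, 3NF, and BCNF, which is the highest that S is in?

BCNF

Candidate keys: {City, ScreeningID, ShowTime}, {City, ScreeningID, TicketID}, {ScreeningID, ShowTime, TicketID}. Prime attributes: {City, ScreeningID, ShowTime, TicketID}.
Each dependency's left side is a superkey — BCNF holds.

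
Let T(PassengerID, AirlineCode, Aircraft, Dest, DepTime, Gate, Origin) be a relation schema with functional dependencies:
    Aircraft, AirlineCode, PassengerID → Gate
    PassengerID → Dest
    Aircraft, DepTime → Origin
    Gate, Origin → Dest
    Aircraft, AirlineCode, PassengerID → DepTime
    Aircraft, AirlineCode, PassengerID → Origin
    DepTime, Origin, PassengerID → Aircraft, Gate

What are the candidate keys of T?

{Aircraft, AirlineCode, PassengerID}, {AirlineCode, DepTime, Origin, PassengerID}

{AirlineCode, PassengerID} never appear on the right of any FD, so every key must include all of them.
{Aircraft, AirlineCode, PassengerID} is a candidate key since {Aircraft, AirlineCode, PassengerID}⁺ = {Aircraft, AirlineCode, DepTime, Dest, Gate, Origin, PassengerID} covers every attribute.
{AirlineCode, DepTime, Origin, PassengerID} is a candidate key since {AirlineCode, DepTime, Origin, PassengerID}⁺ = {Aircraft, AirlineCode, DepTime, Dest, Gate, Origin, PassengerID} covers every attribute.
No proper subset of any of these is a key, and no other minimal superkey exists.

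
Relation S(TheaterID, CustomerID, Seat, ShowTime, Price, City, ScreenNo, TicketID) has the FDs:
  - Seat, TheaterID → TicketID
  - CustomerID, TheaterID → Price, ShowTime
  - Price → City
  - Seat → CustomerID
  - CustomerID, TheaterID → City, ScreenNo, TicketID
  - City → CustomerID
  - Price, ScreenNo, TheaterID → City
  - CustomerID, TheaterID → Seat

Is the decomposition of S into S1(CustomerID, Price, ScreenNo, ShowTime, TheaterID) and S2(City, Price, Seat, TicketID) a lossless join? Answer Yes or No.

No

S1 ∩ S2 = {Price}; its closure under F is {City, CustomerID, Price}.
S1 ⊄ {City, CustomerID, Price} and S2 ⊄ {City, CustomerID, Price}, so the split is lossy.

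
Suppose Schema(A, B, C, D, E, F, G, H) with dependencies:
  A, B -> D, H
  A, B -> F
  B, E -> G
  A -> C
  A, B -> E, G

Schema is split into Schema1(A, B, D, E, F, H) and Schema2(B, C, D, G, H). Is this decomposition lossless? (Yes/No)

Schema1 ∩ Schema2 = {B, D, H}; its closure under F is {B, D, H}.
Neither Schema1 nor Schema2 is contained in that closure, so the decomposition is lossy.

No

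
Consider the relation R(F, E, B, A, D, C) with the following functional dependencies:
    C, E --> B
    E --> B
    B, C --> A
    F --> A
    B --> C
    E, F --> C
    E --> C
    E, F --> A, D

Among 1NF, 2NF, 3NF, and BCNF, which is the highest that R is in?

1NF

Candidate key: {E, F}. Prime attributes: {E, F}.
C, E --> B: {C, E}⁺ = {A, B, C, E}, which is not all of the attributes, so the left side is not a superkey — BCNF is violated.
Because {B} is non-prime and the left side of C, E --> B is not a superkey, the relation is not in 3NF.
Since {E} ⊂ {E, F} and {E}⁺ ⊇ {A, B, C} with {A, B, C} non-prime, there is a partial dependency; 2NF fails.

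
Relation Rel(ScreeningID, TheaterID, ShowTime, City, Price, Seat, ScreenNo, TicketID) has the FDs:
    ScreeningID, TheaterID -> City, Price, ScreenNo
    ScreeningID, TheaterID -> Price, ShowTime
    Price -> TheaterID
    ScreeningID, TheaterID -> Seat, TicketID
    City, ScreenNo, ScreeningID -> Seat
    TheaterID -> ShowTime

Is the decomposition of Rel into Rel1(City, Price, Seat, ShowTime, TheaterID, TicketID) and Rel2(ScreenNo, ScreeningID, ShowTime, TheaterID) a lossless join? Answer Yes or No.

The shared attributes are {ShowTime, TheaterID} and {ShowTime, TheaterID}⁺ = {ShowTime, TheaterID}.
Neither Rel1 nor Rel2 is contained in that closure, so the decomposition is lossy.

No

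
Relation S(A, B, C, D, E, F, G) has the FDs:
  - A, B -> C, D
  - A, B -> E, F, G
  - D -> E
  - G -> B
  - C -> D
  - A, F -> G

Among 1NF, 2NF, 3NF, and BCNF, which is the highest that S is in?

Candidate keys: {A, B}, {A, F}, {A, G}. Prime attributes: {A, B, F, G}.
For D -> E we have {D}⁺ = {D, E}; {D} is not a superkey, so BCNF fails.
D -> E has non-prime {E} on the right and a non-superkey on the left, so 3NF fails.
No non-prime attribute depends on a proper subset of any candidate key, so 2NF holds.

2NF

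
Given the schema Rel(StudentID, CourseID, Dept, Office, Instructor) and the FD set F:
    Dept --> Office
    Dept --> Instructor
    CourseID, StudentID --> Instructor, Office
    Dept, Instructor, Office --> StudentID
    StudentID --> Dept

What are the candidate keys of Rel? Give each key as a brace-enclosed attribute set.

{CourseID, Dept}, {CourseID, StudentID}

Attributes never on any right-hand side: {CourseID} — every candidate key must contain it.
{CourseID, Dept}⁺ = {CourseID, Dept, Instructor, Office, StudentID} — all of the relation — so {CourseID, Dept} is a candidate key.
{CourseID, StudentID}⁺ = {CourseID, Dept, Instructor, Office, StudentID} — all of the relation — so {CourseID, StudentID} is a candidate key.
No proper subset of any of these is a key, and no other minimal superkey exists.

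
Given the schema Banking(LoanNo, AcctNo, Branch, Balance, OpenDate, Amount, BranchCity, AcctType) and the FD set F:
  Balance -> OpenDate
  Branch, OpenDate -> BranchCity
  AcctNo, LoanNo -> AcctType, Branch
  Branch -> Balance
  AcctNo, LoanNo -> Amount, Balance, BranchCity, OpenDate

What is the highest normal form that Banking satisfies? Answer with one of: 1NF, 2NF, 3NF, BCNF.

Candidate key: {AcctNo, LoanNo}. Prime attributes: {AcctNo, LoanNo}.
Balance -> OpenDate breaks BCNF: {Balance}⁺ = {Balance, OpenDate}, so {Balance} is not a superkey.
Balance -> OpenDate determines the non-prime attribute {OpenDate} from a non-superkey — 3NF is violated.
No non-prime attribute depends on a proper subset of any candidate key, so 2NF holds.

2NF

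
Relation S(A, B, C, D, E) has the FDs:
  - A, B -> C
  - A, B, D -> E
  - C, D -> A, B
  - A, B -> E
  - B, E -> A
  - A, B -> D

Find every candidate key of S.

{A, B}, {B, E}, {C, D}

{A, B}⁺ = {A, B, C, D, E} — all of the relation — so {A, B} is a candidate key.
{B, E}⁺ = {A, B, C, D, E} — all of the relation — so {B, E} is a candidate key.
{C, D}⁺ = {A, B, C, D, E} — all of the relation — so {C, D} is a candidate key.
Any other superkey properly contains one of these, so there are no further candidate keys.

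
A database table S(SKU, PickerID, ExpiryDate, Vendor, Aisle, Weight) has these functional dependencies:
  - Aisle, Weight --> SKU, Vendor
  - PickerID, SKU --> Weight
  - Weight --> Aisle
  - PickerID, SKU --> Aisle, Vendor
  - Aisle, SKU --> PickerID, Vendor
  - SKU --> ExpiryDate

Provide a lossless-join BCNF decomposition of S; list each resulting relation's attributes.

Candidate keys of the original relation: {Aisle, SKU}, {PickerID, SKU}, {Weight}.
In {Aisle, ExpiryDate, PickerID, SKU, Vendor, Weight}, {SKU} is not a superkey ({SKU}⁺ restricted to this set is {ExpiryDate, SKU}), so split on SKU --> ExpiryDate into {ExpiryDate, SKU} and {Aisle, PickerID, SKU, Vendor, Weight}.
{ExpiryDate, SKU}: every determinant is a superkey — BCNF.
{Aisle, PickerID, SKU, Vendor, Weight}: every determinant is a superkey — BCNF.

{Aisle, PickerID, SKU, Vendor, Weight}; {ExpiryDate, SKU}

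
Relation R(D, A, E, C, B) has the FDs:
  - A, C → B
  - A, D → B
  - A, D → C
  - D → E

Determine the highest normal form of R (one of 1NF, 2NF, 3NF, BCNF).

1NF

Candidate key: {A, D}. Prime attributes: {A, D}.
A, C → B: {A, C}⁺ = {A, B, C}, which is not all of the attributes, so the left side is not a superkey — BCNF is violated.
A, C → B has non-prime {B} on the right and a non-superkey on the left, so 3NF fails.
{D} is a proper subset of the key {A, D}, and {D}⁺ contains the non-prime attribute {E} — a partial dependency, so 2NF is violated.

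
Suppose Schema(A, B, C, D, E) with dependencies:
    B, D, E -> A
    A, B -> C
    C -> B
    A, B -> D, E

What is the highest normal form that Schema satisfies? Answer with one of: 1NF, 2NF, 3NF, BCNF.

3NF

Candidate keys: {A, B}, {A, C}, {B, D, E}, {C, D, E}. Prime attributes: {A, B, C, D, E}.
C -> B breaks BCNF: {C}⁺ = {B, C}, so {C} is not a superkey.
But every attribute on its right side ({B}) is prime, and the same holds for every other non-superkey FD, so 3NF still holds.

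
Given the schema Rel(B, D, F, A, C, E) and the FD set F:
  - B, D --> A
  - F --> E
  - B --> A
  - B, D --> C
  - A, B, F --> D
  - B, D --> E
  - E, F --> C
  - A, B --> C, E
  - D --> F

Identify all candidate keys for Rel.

{B, D}, {B, F}

Attributes never on any right-hand side: {B} — every candidate key must contain it.
{B, D} is a candidate key since {B, D}⁺ = {A, B, C, D, E, F} covers every attribute.
{B, F} is a candidate key since {B, F}⁺ = {A, B, C, D, E, F} covers every attribute.
Any other superkey properly contains one of these, so there are no further candidate keys.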